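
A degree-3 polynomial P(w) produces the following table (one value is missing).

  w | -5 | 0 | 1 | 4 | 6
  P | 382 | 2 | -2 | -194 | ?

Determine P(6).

The 4 known values determine P uniquely (degree ≤ 3).
L_0(6) = (6)·(5)·(2)/[(-5)·(-6)·(-9)] = -2/9
L_1(6) = (11)·(5)·(2)/[(5)·(-1)·(-4)] = 11/2
L_2(6) = (11)·(6)·(2)/[(6)·(1)·(-3)] = -22/3
L_3(6) = (11)·(6)·(5)/[(9)·(4)·(3)] = 55/18
Sum: 382·(-2/9) + 2·(11/2) + (-2)·(-22/3) + (-194)·(55/18) = -652

-652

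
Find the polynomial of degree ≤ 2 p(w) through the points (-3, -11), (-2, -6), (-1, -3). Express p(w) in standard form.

p(w) = -w^2 - 2

Newton's divided differences:
p[-3,-2] = (-6 - (-11)) / (-2 - (-3)) = 5
p[-2,-1] = (-3 - (-6)) / (-1 - (-2)) = 3
p[-3,-2,-1] = (3 - 5) / (-1 - (-3)) = -1
p(w) = -11 + 5·(w + 3) + (-1)·(w + 3)(w + 2)
Expanding: p(w) = -w^2 - 2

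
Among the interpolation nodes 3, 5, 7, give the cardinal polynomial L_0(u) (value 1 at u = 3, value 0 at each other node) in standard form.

L_0(u) = (u - 5)(u - 7) / [(-2)·(-4)]
       = (u^2 - 12u + 35) / (8)

L_0(u) = (1/8)u^2 - (3/2)u + 35/8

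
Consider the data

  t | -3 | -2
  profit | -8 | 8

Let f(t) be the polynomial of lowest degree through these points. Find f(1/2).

Evaluate each Lagrange basis at t = 1/2:
L_0(1/2) = (5/2)/[(-1)] = -5/2
L_1(1/2) = (7/2)/[(1)] = 7/2
Sum: (-8)·(-5/2) + 8·(7/2) = 48

48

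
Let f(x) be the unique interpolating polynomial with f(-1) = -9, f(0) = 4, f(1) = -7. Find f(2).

-42

Evaluate each Lagrange basis at x = 2:
L_0(2) = (2)·(1)/[(-1)·(-2)] = 1
L_1(2) = (3)·(1)/[(1)·(-1)] = -3
L_2(2) = (3)·(2)/[(2)·(1)] = 3
Sum: (-9)·(1) + 4·(-3) + (-7)·(3) = -42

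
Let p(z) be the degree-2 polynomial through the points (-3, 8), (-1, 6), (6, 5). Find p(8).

45/7

Evaluate each Lagrange basis at z = 8:
L_0(8) = (9)·(2)/[(-2)·(-9)] = 1
L_1(8) = (11)·(2)/[(2)·(-7)] = -11/7
L_2(8) = (11)·(9)/[(9)·(7)] = 11/7
Sum: 8·(1) + 6·(-11/7) + 5·(11/7) = 45/7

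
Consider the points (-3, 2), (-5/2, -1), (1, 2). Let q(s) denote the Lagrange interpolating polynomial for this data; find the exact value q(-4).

L_0(-4) = (-3/2)·(-5)/[(-1/2)·(-4)] = 15/4
L_1(-4) = (-1)·(-5)/[(1/2)·(-7/2)] = -20/7
L_2(-4) = (-1)·(-3/2)/[(4)·(7/2)] = 3/28
Sum: 2·(15/4) + (-1)·(-20/7) + 2·(3/28) = 74/7

74/7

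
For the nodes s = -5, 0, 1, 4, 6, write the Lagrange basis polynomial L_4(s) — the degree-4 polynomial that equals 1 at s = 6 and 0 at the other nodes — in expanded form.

L_4(s) = (1/660)s^4 - (7/220)s^2 + (1/33)s

L_4(s) = (s + 5)s(s - 1)(s - 4) / [(11)·(6)·(5)·(2)]
       = (s^4 - 21s^2 + 20s) / (660)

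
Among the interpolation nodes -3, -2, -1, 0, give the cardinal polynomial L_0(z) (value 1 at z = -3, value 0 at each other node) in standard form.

L_0(z) = -(1/6)z^3 - (1/2)z^2 - (1/3)z

L_0(z) = (z + 2)(z + 1)z / [(-1)·(-2)·(-3)]
       = (z^3 + 3z^2 + 2z) / (-6)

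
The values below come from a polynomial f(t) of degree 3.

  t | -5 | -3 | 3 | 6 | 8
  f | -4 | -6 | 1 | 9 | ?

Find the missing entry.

The 4 known values determine f uniquely (degree ≤ 3).
Evaluate each Lagrange basis at t = 8:
L_0(8) = (11)·(5)·(2)/[(-2)·(-8)·(-11)] = -5/8
L_1(8) = (13)·(5)·(2)/[(2)·(-6)·(-9)] = 65/54
L_2(8) = (13)·(11)·(2)/[(8)·(6)·(-3)] = -143/72
L_3(8) = (13)·(11)·(5)/[(11)·(9)·(3)] = 65/27
Sum: (-4)·(-5/8) + (-6)·(65/54) + 1·(-143/72) + 9·(65/27) = 359/24

359/24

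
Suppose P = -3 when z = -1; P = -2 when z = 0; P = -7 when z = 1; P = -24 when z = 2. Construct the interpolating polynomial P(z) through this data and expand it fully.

Build the Lagrange basis polynomials:
L_0(z) = z(z - 1)(z - 2) / [-6] = -(1/6)z^3 + (1/2)z^2 - (1/3)z
L_1(z) = (z + 1)(z - 1)(z - 2) / [2] = (1/2)z^3 - z^2 - (1/2)z + 1
L_2(z) = (z + 1)z(z - 2) / [-2] = -(1/2)z^3 + (1/2)z^2 + z
L_3(z) = (z + 1)z(z - 1) / [6] = (1/6)z^3 - (1/6)z
P(z) = (-3)·L_0 + (-2)·L_1 + (-7)·L_2 + (-24)·L_3
  (-3)·L_0(z) = (1/2)z^3 - (3/2)z^2 + z
  (-2)·L_1(z) = -z^3 + 2z^2 + z - 2
  (-7)·L_2(z) = (7/2)z^3 - (7/2)z^2 - 7z
  (-24)·L_3(z) = -4z^3 + 4z
Adding term by term: -z^3 - 3z^2 - z - 2

P(z) = -z^3 - 3z^2 - z - 2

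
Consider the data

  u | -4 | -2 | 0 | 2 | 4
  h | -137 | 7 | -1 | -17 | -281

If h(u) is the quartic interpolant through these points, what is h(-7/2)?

L_0(-7/2) = (-3/2)·(-7/2)·(-11/2)·(-15/2)/[(-2)·(-4)·(-6)·(-8)] = 1155/2048
L_1(-7/2) = (1/2)·(-7/2)·(-11/2)·(-15/2)/[(2)·(-2)·(-4)·(-6)] = 385/512
L_2(-7/2) = (1/2)·(-3/2)·(-11/2)·(-15/2)/[(4)·(2)·(-2)·(-4)] = -495/1024
L_3(-7/2) = (1/2)·(-3/2)·(-7/2)·(-15/2)/[(6)·(4)·(2)·(-2)] = 105/512
L_4(-7/2) = (1/2)·(-3/2)·(-7/2)·(-11/2)/[(8)·(6)·(4)·(2)] = -77/2048
Sum: (-137)·(1155/2048) + 7·(385/512) + (-1)·(-495/1024) + (-17)·(105/512) + (-281)·(-77/2048) = -1031/16

-1031/16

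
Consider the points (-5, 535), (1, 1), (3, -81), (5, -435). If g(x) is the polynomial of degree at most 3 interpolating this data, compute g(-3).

117

Evaluate each Lagrange basis at x = -3:
L_0(-3) = (-4)·(-6)·(-8)/[(-6)·(-8)·(-10)] = 2/5
L_1(-3) = (2)·(-6)·(-8)/[(6)·(-2)·(-4)] = 2
L_2(-3) = (2)·(-4)·(-8)/[(8)·(2)·(-2)] = -2
L_3(-3) = (2)·(-4)·(-6)/[(10)·(4)·(2)] = 3/5
Sum: 535·(2/5) + 1·(2) + (-81)·(-2) + (-435)·(3/5) = 117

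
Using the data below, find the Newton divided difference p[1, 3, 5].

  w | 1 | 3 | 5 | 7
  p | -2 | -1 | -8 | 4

-1

p[1,3] = (-1 - (-2)) / (3 - 1) = 1/2
p[3,5] = (-8 - (-1)) / (5 - 3) = -7/2
p[1,3,5] = (-7/2 - 1/2) / (5 - 1) = -1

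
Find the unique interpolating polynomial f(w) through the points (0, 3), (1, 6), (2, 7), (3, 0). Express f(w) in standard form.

f(w) = -w^3 + 2w^2 + 2w + 3

Build the Lagrange basis polynomials:
L_0(w) = (w - 1)(w - 2)(w - 3) / [-6] = -(1/6)w^3 + w^2 - (11/6)w + 1
L_1(w) = w(w - 2)(w - 3) / [2] = (1/2)w^3 - (5/2)w^2 + 3w
L_2(w) = w(w - 1)(w - 3) / [-2] = -(1/2)w^3 + 2w^2 - (3/2)w
L_3(w) = w(w - 1)(w - 2) / [6] = (1/6)w^3 - (1/2)w^2 + (1/3)w
f(w) = 3·L_0 + 6·L_1 + 7·L_2 + 0·L_3
  3·L_0(w) = -(1/2)w^3 + 3w^2 - (11/2)w + 3
  6·L_1(w) = 3w^3 - 15w^2 + 18w
  7·L_2(w) = -(7/2)w^3 + 14w^2 - (21/2)w
  0·L_3(w) = 0
Adding term by term: -w^3 + 2w^2 + 2w + 3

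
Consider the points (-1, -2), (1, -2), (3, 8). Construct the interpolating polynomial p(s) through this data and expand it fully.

Build the Lagrange basis polynomials:
L_0(s) = (s - 1)(s - 3) / [8] = (1/8)s^2 - (1/2)s + 3/8
L_1(s) = (s + 1)(s - 3) / [-4] = -(1/4)s^2 + (1/2)s + 3/4
L_2(s) = (s + 1)(s - 1) / [8] = (1/8)s^2 - 1/8
p(s) = (-2)·L_0 + (-2)·L_1 + 8·L_2
  (-2)·L_0(s) = -(1/4)s^2 + s - 3/4
  (-2)·L_1(s) = (1/2)s^2 - s - 3/2
  8·L_2(s) = s^2 - 1
Adding term by term: (5/4)s^2 - 13/4

p(s) = (5/4)s^2 - 13/4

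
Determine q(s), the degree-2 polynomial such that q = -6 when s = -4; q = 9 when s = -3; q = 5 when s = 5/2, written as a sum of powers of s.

Build the Lagrange basis polynomials:
L_0(s) = (s + 3)(s - 5/2) / [13/2] = (2/13)s^2 + (1/13)s - 15/13
L_1(s) = (s + 4)(s - 5/2) / [-11/2] = -(2/11)s^2 - (3/11)s + 20/11
L_2(s) = (s + 4)(s + 3) / [143/4] = (4/143)s^2 + (28/143)s + 48/143
q(s) = (-6)·L_0 + 9·L_1 + 5·L_2
  (-6)·L_0(s) = -(12/13)s^2 - (6/13)s + 90/13
  9·L_1(s) = -(18/11)s^2 - (27/11)s + 180/11
  5·L_2(s) = (20/143)s^2 + (140/143)s + 240/143
Adding term by term: -(346/143)s^2 - (277/143)s + 3570/143

q(s) = -(346/143)s^2 - (277/143)s + 3570/143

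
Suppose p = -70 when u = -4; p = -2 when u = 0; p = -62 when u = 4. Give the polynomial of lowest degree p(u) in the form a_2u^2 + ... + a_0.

p(u) = -4u^2 + u - 2

Build the Lagrange basis polynomials:
L_0(u) = u(u - 4) / [32] = (1/32)u^2 - (1/8)u
L_1(u) = (u + 4)(u - 4) / [-16] = -(1/16)u^2 + 1
L_2(u) = (u + 4)u / [32] = (1/32)u^2 + (1/8)u
p(u) = (-70)·L_0 + (-2)·L_1 + (-62)·L_2
  (-70)·L_0(u) = -(35/16)u^2 + (35/4)u
  (-2)·L_1(u) = (1/8)u^2 - 2
  (-62)·L_2(u) = -(31/16)u^2 - (31/4)u
Adding term by term: -4u^2 + u - 2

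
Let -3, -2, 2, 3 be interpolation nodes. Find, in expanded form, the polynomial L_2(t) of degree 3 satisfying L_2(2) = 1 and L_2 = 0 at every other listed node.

L_2(t) = -(1/20)t^3 - (1/10)t^2 + (9/20)t + 9/10

L_2(t) = (t + 3)(t + 2)(t - 3) / [(5)·(4)·(-1)]
       = (t^3 + 2t^2 - 9t - 18) / (-20)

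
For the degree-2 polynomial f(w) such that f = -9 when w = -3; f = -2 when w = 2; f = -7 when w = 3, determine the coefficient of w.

L_0(w) = (w - 2)(w - 3) / [30] = (1/30)w^2 - (1/6)w + 1/5
L_1(w) = (w + 3)(w - 3) / [-5] = -(1/5)w^2 + 9/5
L_2(w) = (w + 3)(w - 2) / [6] = (1/6)w^2 + (1/6)w - 1
f(w) = (-9)·L_0 + (-2)·L_1 + (-7)·L_2
Only the coefficient of w is needed; take it from each L_i and combine:
(-9)·(-1/6) + (-2)·(0) + (-7)·(1/6) = 1/3

1/3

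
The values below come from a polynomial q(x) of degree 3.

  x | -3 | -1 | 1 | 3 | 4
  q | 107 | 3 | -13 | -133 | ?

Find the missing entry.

-292

The 4 known values determine q uniquely (degree ≤ 3).
L_0(4) = (5)·(3)·(1)/[(-2)·(-4)·(-6)] = -5/16
L_1(4) = (7)·(3)·(1)/[(2)·(-2)·(-4)] = 21/16
L_2(4) = (7)·(5)·(1)/[(4)·(2)·(-2)] = -35/16
L_3(4) = (7)·(5)·(3)/[(6)·(4)·(2)] = 35/16
Sum: 107·(-5/16) + 3·(21/16) + (-13)·(-35/16) + (-133)·(35/16) = -292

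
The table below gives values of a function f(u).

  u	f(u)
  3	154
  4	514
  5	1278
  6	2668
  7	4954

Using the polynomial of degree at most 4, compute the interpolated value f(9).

13534

Evaluate each Lagrange basis at u = 9:
L_0(9) = (5)·(4)·(3)·(2)/[(-1)·(-2)·(-3)·(-4)] = 5
L_1(9) = (6)·(4)·(3)·(2)/[(1)·(-1)·(-2)·(-3)] = -24
L_2(9) = (6)·(5)·(3)·(2)/[(2)·(1)·(-1)·(-2)] = 45
L_3(9) = (6)·(5)·(4)·(2)/[(3)·(2)·(1)·(-1)] = -40
L_4(9) = (6)·(5)·(4)·(3)/[(4)·(3)·(2)·(1)] = 15
Sum: 154·(5) + 514·(-24) + 1278·(45) + 2668·(-40) + 4954·(15) = 13534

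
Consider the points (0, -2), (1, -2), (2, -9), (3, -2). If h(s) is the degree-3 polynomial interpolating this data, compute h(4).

40

L_0(4) = (3)·(2)·(1)/[(-1)·(-2)·(-3)] = -1
L_1(4) = (4)·(2)·(1)/[(1)·(-1)·(-2)] = 4
L_2(4) = (4)·(3)·(1)/[(2)·(1)·(-1)] = -6
L_3(4) = (4)·(3)·(2)/[(3)·(2)·(1)] = 4
Sum: (-2)·(-1) + (-2)·(4) + (-9)·(-6) + (-2)·(4) = 40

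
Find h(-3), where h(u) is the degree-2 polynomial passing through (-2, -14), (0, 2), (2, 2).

Evaluate each Lagrange basis at u = -3:
L_0(-3) = (-3)·(-5)/[(-2)·(-4)] = 15/8
L_1(-3) = (-1)·(-5)/[(2)·(-2)] = -5/4
L_2(-3) = (-1)·(-3)/[(4)·(2)] = 3/8
Sum: (-14)·(15/8) + 2·(-5/4) + 2·(3/8) = -28

-28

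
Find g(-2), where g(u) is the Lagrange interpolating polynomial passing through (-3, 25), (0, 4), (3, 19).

Evaluate each Lagrange basis at u = -2:
L_0(-2) = (-2)·(-5)/[(-3)·(-6)] = 5/9
L_1(-2) = (1)·(-5)/[(3)·(-3)] = 5/9
L_2(-2) = (1)·(-2)/[(6)·(3)] = -1/9
Sum: 25·(5/9) + 4·(5/9) + 19·(-1/9) = 14

14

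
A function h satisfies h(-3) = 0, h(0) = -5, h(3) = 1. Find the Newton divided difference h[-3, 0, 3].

h[-3,0] = (-5 - 0) / (0 - (-3)) = -5/3
h[0,3] = (1 - (-5)) / (3 - 0) = 2
h[-3,0,3] = (2 - (-5/3)) / (3 - (-3)) = 11/18

11/18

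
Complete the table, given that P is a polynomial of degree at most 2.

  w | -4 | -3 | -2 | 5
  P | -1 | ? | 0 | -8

-20/63

The 3 known values determine P uniquely (degree ≤ 2).
Evaluate each Lagrange basis at w = -3:
L_0(-3) = (-1)·(-8)/[(-2)·(-9)] = 4/9
L_1(-3) = (1)·(-8)/[(2)·(-7)] = 4/7
L_2(-3) = (1)·(-1)/[(9)·(7)] = -1/63
Sum: (-1)·(4/9) + 0 + (-8)·(-1/63) = -20/63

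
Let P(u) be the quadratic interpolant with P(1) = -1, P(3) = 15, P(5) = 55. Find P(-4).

64

Evaluate each Lagrange basis at u = -4:
L_0(-4) = (-7)·(-9)/[(-2)·(-4)] = 63/8
L_1(-4) = (-5)·(-9)/[(2)·(-2)] = -45/4
L_2(-4) = (-5)·(-7)/[(4)·(2)] = 35/8
Sum: (-1)·(63/8) + 15·(-45/4) + 55·(35/8) = 64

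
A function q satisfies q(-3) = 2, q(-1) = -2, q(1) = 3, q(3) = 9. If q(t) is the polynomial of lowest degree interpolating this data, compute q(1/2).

L_0(1/2) = (3/2)·(-1/2)·(-5/2)/[(-2)·(-4)·(-6)] = -5/128
L_1(1/2) = (7/2)·(-1/2)·(-5/2)/[(2)·(-2)·(-4)] = 35/128
L_2(1/2) = (7/2)·(3/2)·(-5/2)/[(4)·(2)·(-2)] = 105/128
L_3(1/2) = (7/2)·(3/2)·(-1/2)/[(6)·(4)·(2)] = -7/128
Sum: 2·(-5/128) + (-2)·(35/128) + 3·(105/128) + 9·(-7/128) = 43/32

43/32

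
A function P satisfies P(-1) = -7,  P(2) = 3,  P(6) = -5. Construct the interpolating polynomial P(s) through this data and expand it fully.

Build the Lagrange basis polynomials:
L_0(s) = (s - 2)(s - 6) / [21] = (1/21)s^2 - (8/21)s + 4/7
L_1(s) = (s + 1)(s - 6) / [-12] = -(1/12)s^2 + (5/12)s + 1/2
L_2(s) = (s + 1)(s - 2) / [28] = (1/28)s^2 - (1/28)s - 1/14
P(s) = (-7)·L_0 + 3·L_1 + (-5)·L_2
  (-7)·L_0(s) = -(1/3)s^2 + (8/3)s - 4
  3·L_1(s) = -(1/4)s^2 + (5/4)s + 3/2
  (-5)·L_2(s) = -(5/28)s^2 + (5/28)s + 5/14
Adding term by term: -(16/21)s^2 + (86/21)s - 15/7

P(s) = -(16/21)s^2 + (86/21)s - 15/7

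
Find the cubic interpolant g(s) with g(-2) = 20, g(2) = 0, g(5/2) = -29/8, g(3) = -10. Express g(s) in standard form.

Newton's divided differences:
g[-2,2] = (0 - 20) / (2 - (-2)) = -5
g[2,5/2] = (-29/8 - 0) / (5/2 - 2) = -29/4
g[5/2,3] = (-10 - (-29/8)) / (3 - 5/2) = -51/4
g[-2,2,5/2] = (-29/4 - (-5)) / (5/2 - (-2)) = -1/2
g[2,5/2,3] = (-51/4 - (-29/4)) / (3 - 2) = -11/2
g[-2,2,5/2,3] = (-11/2 - (-1/2)) / (3 - (-2)) = -1
g(s) = 20 + (-5)·(s + 2) + (-1/2)·(s + 2)(s - 2) + (-1)·(s + 2)(s - 2)(s - 5/2)
Expanding: g(s) = -s^3 + 2s^2 - s + 2

g(s) = -s^3 + 2s^2 - s + 2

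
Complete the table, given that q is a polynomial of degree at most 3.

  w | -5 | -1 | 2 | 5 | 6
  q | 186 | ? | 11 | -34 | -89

2

The 4 known values determine q uniquely (degree ≤ 3).
Evaluate each Lagrange basis at w = -1:
L_0(-1) = (-3)·(-6)·(-7)/[(-7)·(-10)·(-11)] = 9/55
L_1(-1) = (4)·(-6)·(-7)/[(7)·(-3)·(-4)] = 2
L_2(-1) = (4)·(-3)·(-7)/[(10)·(3)·(-1)] = -14/5
L_3(-1) = (4)·(-3)·(-6)/[(11)·(4)·(1)] = 18/11
Sum: 186·(9/55) + 11·(2) + (-34)·(-14/5) + (-89)·(18/11) = 2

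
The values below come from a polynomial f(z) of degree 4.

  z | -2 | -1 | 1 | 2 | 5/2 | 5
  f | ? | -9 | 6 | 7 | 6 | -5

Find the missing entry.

The 5 known values determine f uniquely (degree ≤ 4).
Evaluate each Lagrange basis at z = -2:
L_0(-2) = (-3)·(-4)·(-9/2)·(-7)/[(-2)·(-3)·(-7/2)·(-6)] = 3
L_1(-2) = (-1)·(-4)·(-9/2)·(-7)/[(2)·(-1)·(-3/2)·(-4)] = -21/2
L_2(-2) = (-1)·(-3)·(-9/2)·(-7)/[(3)·(1)·(-1/2)·(-3)] = 21
L_3(-2) = (-1)·(-3)·(-4)·(-7)/[(7/2)·(3/2)·(1/2)·(-5/2)] = -64/5
L_4(-2) = (-1)·(-3)·(-4)·(-9/2)/[(6)·(4)·(3)·(5/2)] = 3/10
Sum: (-9)·(3) + 6·(-21/2) + 7·(21) + 6·(-64/5) + (-5)·(3/10) = -213/10

-213/10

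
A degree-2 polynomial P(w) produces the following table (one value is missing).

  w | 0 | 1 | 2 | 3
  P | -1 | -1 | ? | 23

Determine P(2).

7

The 3 known values determine P uniquely (degree ≤ 2).
L_0(2) = (1)·(-1)/[(-1)·(-3)] = -1/3
L_1(2) = (2)·(-1)/[(1)·(-2)] = 1
L_2(2) = (2)·(1)/[(3)·(2)] = 1/3
Sum: (-1)·(-1/3) + (-1)·(1) + 23·(1/3) = 7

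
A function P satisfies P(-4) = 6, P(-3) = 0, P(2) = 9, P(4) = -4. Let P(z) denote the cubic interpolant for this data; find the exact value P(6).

-342/7

L_0(6) = (9)·(4)·(2)/[(-1)·(-6)·(-8)] = -3/2
L_1(6) = (10)·(4)·(2)/[(1)·(-5)·(-7)] = 16/7
L_2(6) = (10)·(9)·(2)/[(6)·(5)·(-2)] = -3
L_3(6) = (10)·(9)·(4)/[(8)·(7)·(2)] = 45/14
Sum: 6·(-3/2) + 0 + 9·(-3) + (-4)·(45/14) = -342/7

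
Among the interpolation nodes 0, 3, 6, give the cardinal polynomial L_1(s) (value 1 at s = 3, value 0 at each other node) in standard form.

L_1(s) = -(1/9)s^2 + (2/3)s

L_1(s) = s(s - 6) / [(3)·(-3)]
       = (s^2 - 6s) / (-9)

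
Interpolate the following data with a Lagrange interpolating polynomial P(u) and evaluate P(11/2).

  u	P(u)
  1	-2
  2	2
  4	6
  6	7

L_0(11/2) = (7/2)·(3/2)·(-1/2)/[(-1)·(-3)·(-5)] = 7/40
L_1(11/2) = (9/2)·(3/2)·(-1/2)/[(1)·(-2)·(-4)] = -27/64
L_2(11/2) = (9/2)·(7/2)·(-1/2)/[(3)·(2)·(-2)] = 21/32
L_3(11/2) = (9/2)·(7/2)·(3/2)/[(5)·(4)·(2)] = 189/320
Sum: (-2)·(7/40) + 2·(-27/64) + 6·(21/32) + 7·(189/320) = 2201/320

2201/320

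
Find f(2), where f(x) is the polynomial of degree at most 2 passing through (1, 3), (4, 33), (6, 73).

9

Using Newton's divided-difference form:
f[1,4] = (33 - 3) / (4 - 1) = 10
f[4,6] = (73 - 33) / (6 - 4) = 20
f[1,4,6] = (20 - 10) / (6 - 1) = 2
f(2) = 3 + 10·(1) + 2·(1)·(-2) = 9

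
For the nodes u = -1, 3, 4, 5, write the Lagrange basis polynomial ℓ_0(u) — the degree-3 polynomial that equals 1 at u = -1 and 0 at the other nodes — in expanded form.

ℓ_0(u) = -(1/120)u^3 + (1/10)u^2 - (47/120)u + 1/2

ℓ_0(u) = (u - 3)(u - 4)(u - 5) / [(-4)·(-5)·(-6)]
       = (u^3 - 12u^2 + 47u - 60) / (-120)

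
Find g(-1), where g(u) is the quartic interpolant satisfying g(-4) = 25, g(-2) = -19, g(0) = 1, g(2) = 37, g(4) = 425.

Using Newton's divided-difference form:
g[-4,-2] = (-19 - 25) / (-2 - (-4)) = -22
g[-2,0] = (1 - (-19)) / (0 - (-2)) = 10
g[0,2] = (37 - 1) / (2 - 0) = 18
g[2,4] = (425 - 37) / (4 - 2) = 194
g[-4,-2,0] = (10 - (-22)) / (0 - (-4)) = 8
g[-2,0,2] = (18 - 10) / (2 - (-2)) = 2
g[0,2,4] = (194 - 18) / (4 - 0) = 44
g[-4,-2,0,2] = (2 - 8) / (2 - (-4)) = -1
g[-2,0,2,4] = (44 - 2) / (4 - (-2)) = 7
g[-4,-2,0,2,4] = (7 - (-1)) / (4 - (-4)) = 1
g(-1) = 25 + (-22)·(3) + 8·(3)·(1) + (-1)·(3)·(1)·(-1) + 1·(3)·(1)·(-1)·(-3) = -5

-5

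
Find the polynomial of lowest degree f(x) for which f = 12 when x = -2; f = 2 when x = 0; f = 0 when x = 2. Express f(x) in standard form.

f(x) = x^2 - 3x + 2

Newton's divided differences:
f[-2,0] = (2 - 12) / (0 - (-2)) = -5
f[0,2] = (0 - 2) / (2 - 0) = -1
f[-2,0,2] = (-1 - (-5)) / (2 - (-2)) = 1
f(x) = 12 + (-5)·(x + 2) + 1·(x + 2)x
Expanding: f(x) = x^2 - 3x + 2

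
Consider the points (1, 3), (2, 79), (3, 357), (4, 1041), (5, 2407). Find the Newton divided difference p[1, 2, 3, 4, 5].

3

p[1,2] = (79 - 3) / (2 - 1) = 76
p[2,3] = (357 - 79) / (3 - 2) = 278
p[3,4] = (1041 - 357) / (4 - 3) = 684
p[4,5] = (2407 - 1041) / (5 - 4) = 1366
p[1,2,3] = (278 - 76) / (3 - 1) = 101
p[2,3,4] = (684 - 278) / (4 - 2) = 203
p[3,4,5] = (1366 - 684) / (5 - 3) = 341
p[1,2,3,4] = (203 - 101) / (4 - 1) = 34
p[2,3,4,5] = (341 - 203) / (5 - 2) = 46
p[1,2,3,4,5] = (46 - 34) / (5 - 1) = 3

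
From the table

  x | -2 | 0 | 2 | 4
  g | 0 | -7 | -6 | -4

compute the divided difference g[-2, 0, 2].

1

g[-2,0] = (-7 - 0) / (0 - (-2)) = -7/2
g[0,2] = (-6 - (-7)) / (2 - 0) = 1/2
g[-2,0,2] = (1/2 - (-7/2)) / (2 - (-2)) = 1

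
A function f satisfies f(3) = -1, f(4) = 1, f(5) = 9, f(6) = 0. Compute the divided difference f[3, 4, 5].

3

f[3,4] = (1 - (-1)) / (4 - 3) = 2
f[4,5] = (9 - 1) / (5 - 4) = 8
f[3,4,5] = (8 - 2) / (5 - 3) = 3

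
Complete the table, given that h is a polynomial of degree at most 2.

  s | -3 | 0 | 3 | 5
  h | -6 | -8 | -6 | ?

-22/9

The 3 known values determine h uniquely (degree ≤ 2).
Evaluate each Lagrange basis at s = 5:
L_0(5) = (5)·(2)/[(-3)·(-6)] = 5/9
L_1(5) = (8)·(2)/[(3)·(-3)] = -16/9
L_2(5) = (8)·(5)/[(6)·(3)] = 20/9
Sum: (-6)·(5/9) + (-8)·(-16/9) + (-6)·(20/9) = -22/9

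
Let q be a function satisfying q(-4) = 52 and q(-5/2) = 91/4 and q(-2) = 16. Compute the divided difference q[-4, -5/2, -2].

3

q[-4,-5/2] = (91/4 - 52) / (-5/2 - (-4)) = -39/2
q[-5/2,-2] = (16 - 91/4) / (-2 - (-5/2)) = -27/2
q[-4,-5/2,-2] = (-27/2 - (-39/2)) / (-2 - (-4)) = 3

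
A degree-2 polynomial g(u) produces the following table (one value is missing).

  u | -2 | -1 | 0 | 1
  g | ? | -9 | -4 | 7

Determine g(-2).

-8

The 3 known values determine g uniquely (degree ≤ 2).
L_0(-2) = (-2)·(-3)/[(-1)·(-2)] = 3
L_1(-2) = (-1)·(-3)/[(1)·(-1)] = -3
L_2(-2) = (-1)·(-2)/[(2)·(1)] = 1
Sum: (-9)·(3) + (-4)·(-3) + 7·(1) = -8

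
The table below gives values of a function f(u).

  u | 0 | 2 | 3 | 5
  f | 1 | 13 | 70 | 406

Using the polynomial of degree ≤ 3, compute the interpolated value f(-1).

-2

L_0(-1) = (-3)·(-4)·(-6)/[(-2)·(-3)·(-5)] = 12/5
L_1(-1) = (-1)·(-4)·(-6)/[(2)·(-1)·(-3)] = -4
L_2(-1) = (-1)·(-3)·(-6)/[(3)·(1)·(-2)] = 3
L_3(-1) = (-1)·(-3)·(-4)/[(5)·(3)·(2)] = -2/5
Sum: 1·(12/5) + 13·(-4) + 70·(3) + 406·(-2/5) = -2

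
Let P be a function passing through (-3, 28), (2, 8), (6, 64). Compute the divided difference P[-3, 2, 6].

P[-3,2] = (8 - 28) / (2 - (-3)) = -4
P[2,6] = (64 - 8) / (6 - 2) = 14
P[-3,2,6] = (14 - (-4)) / (6 - (-3)) = 2

2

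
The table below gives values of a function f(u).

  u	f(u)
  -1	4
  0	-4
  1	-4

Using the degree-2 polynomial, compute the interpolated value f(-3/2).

11

Using Newton's divided-difference form:
f[-1,0] = (-4 - 4) / (0 - (-1)) = -8
f[0,1] = (-4 - (-4)) / (1 - 0) = 0
f[-1,0,1] = (0 - (-8)) / (1 - (-1)) = 4
f(-3/2) = 4 + (-8)·(-1/2) + 4·(-1/2)·(-3/2) = 11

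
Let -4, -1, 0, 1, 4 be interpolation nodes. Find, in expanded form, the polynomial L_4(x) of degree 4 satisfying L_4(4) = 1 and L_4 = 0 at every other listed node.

L_4(x) = (x + 4)(x + 1)x(x - 1) / [(8)·(5)·(4)·(3)]
       = (x^4 + 4x^3 - x^2 - 4x) / (480)

L_4(x) = (1/480)x^4 + (1/120)x^3 - (1/480)x^2 - (1/120)x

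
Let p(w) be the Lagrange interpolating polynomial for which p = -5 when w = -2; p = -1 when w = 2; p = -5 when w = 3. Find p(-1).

Evaluate each Lagrange basis at w = -1:
L_0(-1) = (-3)·(-4)/[(-4)·(-5)] = 3/5
L_1(-1) = (1)·(-4)/[(4)·(-1)] = 1
L_2(-1) = (1)·(-3)/[(5)·(1)] = -3/5
Sum: (-5)·(3/5) + (-1)·(1) + (-5)·(-3/5) = -1

-1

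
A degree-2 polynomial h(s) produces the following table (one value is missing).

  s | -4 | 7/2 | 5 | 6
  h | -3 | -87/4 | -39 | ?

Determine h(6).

-53

The 3 known values determine h uniquely (degree ≤ 2).
Evaluate each Lagrange basis at s = 6:
L_0(6) = (5/2)·(1)/[(-15/2)·(-9)] = 1/27
L_1(6) = (10)·(1)/[(15/2)·(-3/2)] = -8/9
L_2(6) = (10)·(5/2)/[(9)·(3/2)] = 50/27
Sum: (-3)·(1/27) + (-87/4)·(-8/9) + (-39)·(50/27) = -53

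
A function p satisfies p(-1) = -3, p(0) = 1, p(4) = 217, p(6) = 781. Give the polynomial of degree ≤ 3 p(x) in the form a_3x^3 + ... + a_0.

p(x) = 4x^3 - 2x^2 - 2x + 1

Newton's divided differences:
p[-1,0] = (1 - (-3)) / (0 - (-1)) = 4
p[0,4] = (217 - 1) / (4 - 0) = 54
p[4,6] = (781 - 217) / (6 - 4) = 282
p[-1,0,4] = (54 - 4) / (4 - (-1)) = 10
p[0,4,6] = (282 - 54) / (6 - 0) = 38
p[-1,0,4,6] = (38 - 10) / (6 - (-1)) = 4
p(x) = -3 + 4·(x + 1) + 10·(x + 1)x + 4·(x + 1)x(x - 4)
Expanding: p(x) = 4x^3 - 2x^2 - 2x + 1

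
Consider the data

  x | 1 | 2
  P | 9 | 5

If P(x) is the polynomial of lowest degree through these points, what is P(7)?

-15

Evaluate each Lagrange basis at x = 7:
L_0(7) = (5)/[(-1)] = -5
L_1(7) = (6)/[(1)] = 6
Sum: 9·(-5) + 5·(6) = -15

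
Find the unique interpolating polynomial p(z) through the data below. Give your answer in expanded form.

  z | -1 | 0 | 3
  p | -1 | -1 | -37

Newton's divided differences:
p[-1,0] = (-1 - (-1)) / (0 - (-1)) = 0
p[0,3] = (-37 - (-1)) / (3 - 0) = -12
p[-1,0,3] = (-12 - 0) / (3 - (-1)) = -3
p(z) = -1 + (-3)·(z + 1)z
Expanding: p(z) = -3z^2 - 3z - 1

p(z) = -3z^2 - 3z - 1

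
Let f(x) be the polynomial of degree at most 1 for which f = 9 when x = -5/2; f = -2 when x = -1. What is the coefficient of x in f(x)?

-22/3

Build the Lagrange basis polynomials:
L_0(x) = (x + 1) / [-3/2] = -(2/3)x - 2/3
L_1(x) = (x + 5/2) / [3/2] = (2/3)x + 5/3
f(x) = 9·L_0 + (-2)·L_1
Only the coefficient of x is needed; take it from each L_i and combine:
9·(-2/3) + (-2)·(2/3) = -22/3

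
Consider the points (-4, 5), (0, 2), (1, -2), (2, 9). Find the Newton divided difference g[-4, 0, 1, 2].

163/120

g[-4,0] = (2 - 5) / (0 - (-4)) = -3/4
g[0,1] = (-2 - 2) / (1 - 0) = -4
g[1,2] = (9 - (-2)) / (2 - 1) = 11
g[-4,0,1] = (-4 - (-3/4)) / (1 - (-4)) = -13/20
g[0,1,2] = (11 - (-4)) / (2 - 0) = 15/2
g[-4,0,1,2] = (15/2 - (-13/20)) / (2 - (-4)) = 163/120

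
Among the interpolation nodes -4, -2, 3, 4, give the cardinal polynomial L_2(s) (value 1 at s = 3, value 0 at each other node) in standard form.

L_2(s) = (s + 4)(s + 2)(s - 4) / [(7)·(5)·(-1)]
       = (s^3 + 2s^2 - 16s - 32) / (-35)

L_2(s) = -(1/35)s^3 - (2/35)s^2 + (16/35)s + 32/35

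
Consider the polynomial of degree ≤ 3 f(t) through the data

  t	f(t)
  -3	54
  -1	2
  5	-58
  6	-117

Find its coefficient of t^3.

-1

The leading coefficient equals the top divided difference f[-3,-1,5,6].
f[-3,-1] = (2 - 54) / (-1 - (-3)) = -26
f[-1,5] = (-58 - 2) / (5 - (-1)) = -10
f[5,6] = (-117 - (-58)) / (6 - 5) = -59
f[-3,-1,5] = (-10 - (-26)) / (5 - (-3)) = 2
f[-1,5,6] = (-59 - (-10)) / (6 - (-1)) = -7
f[-3,-1,5,6] = (-7 - 2) / (6 - (-3)) = -1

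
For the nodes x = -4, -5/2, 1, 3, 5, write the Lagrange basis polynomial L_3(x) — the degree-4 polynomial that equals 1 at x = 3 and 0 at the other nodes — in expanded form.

L_3(x) = -(1/154)x^4 - (1/308)x^3 + (12/77)x^2 + (5/28)x - 25/77

L_3(x) = (x + 4)(x + 5/2)(x - 1)(x - 5) / [(7)·(11/2)·(2)·(-2)]
       = (x^4 + (1/2)x^3 - 24x^2 - (55/2)x + 50) / (-154)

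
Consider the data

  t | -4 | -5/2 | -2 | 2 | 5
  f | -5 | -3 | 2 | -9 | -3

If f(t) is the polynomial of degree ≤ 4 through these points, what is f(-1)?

L_0(-1) = (3/2)·(1)·(-3)·(-6)/[(-3/2)·(-2)·(-6)·(-9)] = 1/6
L_1(-1) = (3)·(1)·(-3)·(-6)/[(3/2)·(-1/2)·(-9/2)·(-15/2)] = -32/15
L_2(-1) = (3)·(3/2)·(-3)·(-6)/[(2)·(1/2)·(-4)·(-7)] = 81/28
L_3(-1) = (3)·(3/2)·(1)·(-6)/[(6)·(9/2)·(4)·(-3)] = 1/12
L_4(-1) = (3)·(3/2)·(1)·(-3)/[(9)·(15/2)·(7)·(3)] = -1/105
Sum: (-5)·(1/6) + (-3)·(-32/15) + 2·(81/28) + (-9)·(1/12) + (-3)·(-1/105) = 893/84

893/84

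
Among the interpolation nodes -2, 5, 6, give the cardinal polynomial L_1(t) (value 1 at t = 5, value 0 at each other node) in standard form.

L_1(t) = (t + 2)(t - 6) / [(7)·(-1)]
       = (t^2 - 4t - 12) / (-7)

L_1(t) = -(1/7)t^2 + (4/7)t + 12/7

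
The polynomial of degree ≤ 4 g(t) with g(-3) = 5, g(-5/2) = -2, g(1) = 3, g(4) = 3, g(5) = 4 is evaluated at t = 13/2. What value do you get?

L_0(13/2) = (9)·(11/2)·(5/2)·(3/2)/[(-1/2)·(-4)·(-7)·(-8)] = 1485/896
L_1(13/2) = (19/2)·(11/2)·(5/2)·(3/2)/[(1/2)·(-7/2)·(-13/2)·(-15/2)] = -209/91
L_2(13/2) = (19/2)·(9)·(5/2)·(3/2)/[(4)·(7/2)·(-3)·(-4)] = 855/448
L_3(13/2) = (19/2)·(9)·(11/2)·(3/2)/[(7)·(13/2)·(3)·(-1)] = -1881/364
L_4(13/2) = (19/2)·(9)·(11/2)·(5/2)/[(8)·(15/2)·(4)·(1)] = 627/128
Sum: 5·(1485/896) + (-2)·(-209/91) + 3·(855/448) + 3·(-1881/364) + 4·(627/128) = 264371/11648

264371/11648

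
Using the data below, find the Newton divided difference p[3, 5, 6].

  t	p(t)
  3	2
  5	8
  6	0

-11/3

p[3,5] = (8 - 2) / (5 - 3) = 3
p[5,6] = (0 - 8) / (6 - 5) = -8
p[3,5,6] = (-8 - 3) / (6 - 3) = -11/3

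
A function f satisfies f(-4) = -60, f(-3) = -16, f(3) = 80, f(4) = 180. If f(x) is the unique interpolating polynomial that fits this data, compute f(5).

Evaluate each Lagrange basis at x = 5:
L_0(5) = (8)·(2)·(1)/[(-1)·(-7)·(-8)] = -2/7
L_1(5) = (9)·(2)·(1)/[(1)·(-6)·(-7)] = 3/7
L_2(5) = (9)·(8)·(1)/[(7)·(6)·(-1)] = -12/7
L_3(5) = (9)·(8)·(2)/[(8)·(7)·(1)] = 18/7
Sum: (-60)·(-2/7) + (-16)·(3/7) + 80·(-12/7) + 180·(18/7) = 336

336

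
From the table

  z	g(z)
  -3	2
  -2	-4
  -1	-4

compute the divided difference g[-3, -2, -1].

g[-3,-2] = (-4 - 2) / (-2 - (-3)) = -6
g[-2,-1] = (-4 - (-4)) / (-1 - (-2)) = 0
g[-3,-2,-1] = (0 - (-6)) / (-1 - (-3)) = 3

3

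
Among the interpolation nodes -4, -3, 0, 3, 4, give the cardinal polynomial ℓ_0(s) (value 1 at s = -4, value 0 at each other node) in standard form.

ℓ_0(s) = (1/224)s^4 - (1/56)s^3 - (9/224)s^2 + (9/56)s

ℓ_0(s) = (s + 3)s(s - 3)(s - 4) / [(-1)·(-4)·(-7)·(-8)]
       = (s^4 - 4s^3 - 9s^2 + 36s) / (224)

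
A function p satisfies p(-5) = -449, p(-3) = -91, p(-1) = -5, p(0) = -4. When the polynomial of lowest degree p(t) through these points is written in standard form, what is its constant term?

Build the Lagrange basis polynomials:
L_0(t) = (t + 3)(t + 1)t / [-40] = -(1/40)t^3 - (1/10)t^2 - (3/40)t
L_1(t) = (t + 5)(t + 1)t / [12] = (1/12)t^3 + (1/2)t^2 + (5/12)t
L_2(t) = (t + 5)(t + 3)t / [-8] = -(1/8)t^3 - t^2 - (15/8)t
L_3(t) = (t + 5)(t + 3)(t + 1) / [15] = (1/15)t^3 + (3/5)t^2 + (23/15)t + 1
p(t) = (-449)·L_0 + (-91)·L_1 + (-5)·L_2 + (-4)·L_3
Only the constant term is needed; take it from each L_i and combine:
(-449)·(0) + (-91)·(0) + (-5)·(0) + (-4)·(1) = -4

-4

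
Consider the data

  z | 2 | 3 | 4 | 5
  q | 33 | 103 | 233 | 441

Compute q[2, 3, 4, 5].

q[2,3] = (103 - 33) / (3 - 2) = 70
q[3,4] = (233 - 103) / (4 - 3) = 130
q[4,5] = (441 - 233) / (5 - 4) = 208
q[2,3,4] = (130 - 70) / (4 - 2) = 30
q[3,4,5] = (208 - 130) / (5 - 3) = 39
q[2,3,4,5] = (39 - 30) / (5 - 2) = 3

3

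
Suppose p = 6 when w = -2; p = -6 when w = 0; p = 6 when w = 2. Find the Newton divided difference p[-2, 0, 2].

3

p[-2,0] = (-6 - 6) / (0 - (-2)) = -6
p[0,2] = (6 - (-6)) / (2 - 0) = 6
p[-2,0,2] = (6 - (-6)) / (2 - (-2)) = 3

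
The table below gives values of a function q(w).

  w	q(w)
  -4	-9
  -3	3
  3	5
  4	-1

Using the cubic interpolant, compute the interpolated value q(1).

97/7

L_0(1) = (4)·(-2)·(-3)/[(-1)·(-7)·(-8)] = -3/7
L_1(1) = (5)·(-2)·(-3)/[(1)·(-6)·(-7)] = 5/7
L_2(1) = (5)·(4)·(-3)/[(7)·(6)·(-1)] = 10/7
L_3(1) = (5)·(4)·(-2)/[(8)·(7)·(1)] = -5/7
Sum: (-9)·(-3/7) + 3·(5/7) + 5·(10/7) + (-1)·(-5/7) = 97/7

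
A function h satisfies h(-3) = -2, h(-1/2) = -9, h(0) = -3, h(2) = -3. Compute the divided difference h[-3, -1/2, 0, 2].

-146/75

h[-3,-1/2] = (-9 - (-2)) / (-1/2 - (-3)) = -14/5
h[-1/2,0] = (-3 - (-9)) / (0 - (-1/2)) = 12
h[0,2] = (-3 - (-3)) / (2 - 0) = 0
h[-3,-1/2,0] = (12 - (-14/5)) / (0 - (-3)) = 74/15
h[-1/2,0,2] = (0 - 12) / (2 - (-1/2)) = -24/5
h[-3,-1/2,0,2] = (-24/5 - 74/15) / (2 - (-3)) = -146/75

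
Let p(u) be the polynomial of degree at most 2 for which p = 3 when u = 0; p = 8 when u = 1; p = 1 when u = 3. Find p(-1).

Using Newton's divided-difference form:
p[0,1] = (8 - 3) / (1 - 0) = 5
p[1,3] = (1 - 8) / (3 - 1) = -7/2
p[0,1,3] = (-7/2 - 5) / (3 - 0) = -17/6
p(-1) = 3 + 5·(-1) + (-17/6)·(-1)·(-2) = -23/3

-23/3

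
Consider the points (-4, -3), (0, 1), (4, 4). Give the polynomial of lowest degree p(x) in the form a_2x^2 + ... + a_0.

L_0(x) = x(x - 4) / [32] = (1/32)x^2 - (1/8)x
L_1(x) = (x + 4)(x - 4) / [-16] = -(1/16)x^2 + 1
L_2(x) = (x + 4)x / [32] = (1/32)x^2 + (1/8)x
p(x) = (-3)·L_0 + 1·L_1 + 4·L_2
  (-3)·L_0(x) = -(3/32)x^2 + (3/8)x
  1·L_1(x) = -(1/16)x^2 + 1
  4·L_2(x) = (1/8)x^2 + (1/2)x
Adding term by term: -(1/32)x^2 + (7/8)x + 1

p(x) = -(1/32)x^2 + (7/8)x + 1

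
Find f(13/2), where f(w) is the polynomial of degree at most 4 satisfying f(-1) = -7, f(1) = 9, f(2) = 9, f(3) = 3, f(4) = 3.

Using Newton's divided-difference form:
f[-1,1] = (9 - (-7)) / (1 - (-1)) = 8
f[1,2] = (9 - 9) / (2 - 1) = 0
f[2,3] = (3 - 9) / (3 - 2) = -6
f[3,4] = (3 - 3) / (4 - 3) = 0
f[-1,1,2] = (0 - 8) / (2 - (-1)) = -8/3
f[1,2,3] = (-6 - 0) / (3 - 1) = -3
f[2,3,4] = (0 - (-6)) / (4 - 2) = 3
f[-1,1,2,3] = (-3 - (-8/3)) / (3 - (-1)) = -1/12
f[1,2,3,4] = (3 - (-3)) / (4 - 1) = 2
f[-1,1,2,3,4] = (2 - (-1/12)) / (4 - (-1)) = 5/12
f(13/2) = -7 + 8·(15/2) + (-8/3)·(15/2)·(11/2) + (-1/12)·(15/2)·(11/2)·(9/2) + (5/12)·(15/2)·(11/2)·(9/2)·(7/2) = 12687/64

12687/64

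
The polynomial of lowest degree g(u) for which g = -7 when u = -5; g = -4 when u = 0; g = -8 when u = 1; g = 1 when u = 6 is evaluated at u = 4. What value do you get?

-134/11

L_0(4) = (4)·(3)·(-2)/[(-5)·(-6)·(-11)] = 4/55
L_1(4) = (9)·(3)·(-2)/[(5)·(-1)·(-6)] = -9/5
L_2(4) = (9)·(4)·(-2)/[(6)·(1)·(-5)] = 12/5
L_3(4) = (9)·(4)·(3)/[(11)·(6)·(5)] = 18/55
Sum: (-7)·(4/55) + (-4)·(-9/5) + (-8)·(12/5) + 1·(18/55) = -134/11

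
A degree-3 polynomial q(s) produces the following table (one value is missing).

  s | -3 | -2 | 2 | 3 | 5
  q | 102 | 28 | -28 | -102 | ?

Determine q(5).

-490

The 4 known values determine q uniquely (degree ≤ 3).
Evaluate each Lagrange basis at s = 5:
L_0(5) = (7)·(3)·(2)/[(-1)·(-5)·(-6)] = -7/5
L_1(5) = (8)·(3)·(2)/[(1)·(-4)·(-5)] = 12/5
L_2(5) = (8)·(7)·(2)/[(5)·(4)·(-1)] = -28/5
L_3(5) = (8)·(7)·(3)/[(6)·(5)·(1)] = 28/5
Sum: 102·(-7/5) + 28·(12/5) + (-28)·(-28/5) + (-102)·(28/5) = -490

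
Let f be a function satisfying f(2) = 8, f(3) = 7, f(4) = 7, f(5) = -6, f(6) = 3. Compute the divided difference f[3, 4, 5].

-13/2

f[3,4] = (7 - 7) / (4 - 3) = 0
f[4,5] = (-6 - 7) / (5 - 4) = -13
f[3,4,5] = (-13 - 0) / (5 - 3) = -13/2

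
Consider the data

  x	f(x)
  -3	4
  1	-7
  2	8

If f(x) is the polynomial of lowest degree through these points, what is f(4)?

593/10

L_0(4) = (3)·(2)/[(-4)·(-5)] = 3/10
L_1(4) = (7)·(2)/[(4)·(-1)] = -7/2
L_2(4) = (7)·(3)/[(5)·(1)] = 21/5
Sum: 4·(3/10) + (-7)·(-7/2) + 8·(21/5) = 593/10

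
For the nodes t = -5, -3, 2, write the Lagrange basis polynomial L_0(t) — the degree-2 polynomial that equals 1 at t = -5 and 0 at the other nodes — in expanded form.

L_0(t) = (t + 3)(t - 2) / [(-2)·(-7)]
       = (t^2 + t - 6) / (14)

L_0(t) = (1/14)t^2 + (1/14)t - 3/7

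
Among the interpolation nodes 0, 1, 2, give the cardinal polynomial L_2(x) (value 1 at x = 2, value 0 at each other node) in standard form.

L_2(x) = (1/2)x^2 - (1/2)x

L_2(x) = x(x - 1) / [(2)·(1)]
       = (x^2 - x) / (2)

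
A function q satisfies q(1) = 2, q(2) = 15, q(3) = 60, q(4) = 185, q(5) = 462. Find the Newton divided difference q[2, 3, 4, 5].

12

q[2,3] = (60 - 15) / (3 - 2) = 45
q[3,4] = (185 - 60) / (4 - 3) = 125
q[4,5] = (462 - 185) / (5 - 4) = 277
q[2,3,4] = (125 - 45) / (4 - 2) = 40
q[3,4,5] = (277 - 125) / (5 - 3) = 76
q[2,3,4,5] = (76 - 40) / (5 - 2) = 12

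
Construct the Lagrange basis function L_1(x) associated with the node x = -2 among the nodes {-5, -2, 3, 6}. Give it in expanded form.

L_1(x) = (1/120)x^3 - (1/30)x^2 - (9/40)x + 3/4

L_1(x) = (x + 5)(x - 3)(x - 6) / [(3)·(-5)·(-8)]
       = (x^3 - 4x^2 - 27x + 90) / (120)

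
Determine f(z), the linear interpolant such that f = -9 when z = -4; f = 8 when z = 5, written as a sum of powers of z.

f(z) = (17/9)z - 13/9

Build the Lagrange basis polynomials:
L_0(z) = (z - 5) / [-9] = -(1/9)z + 5/9
L_1(z) = (z + 4) / [9] = (1/9)z + 4/9
f(z) = (-9)·L_0 + 8·L_1
  (-9)·L_0(z) = z - 5
  8·L_1(z) = (8/9)z + 32/9
Adding term by term: (17/9)z - 13/9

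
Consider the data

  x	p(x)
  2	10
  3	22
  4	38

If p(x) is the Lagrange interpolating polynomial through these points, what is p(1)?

2

Evaluate each Lagrange basis at x = 1:
L_0(1) = (-2)·(-3)/[(-1)·(-2)] = 3
L_1(1) = (-1)·(-3)/[(1)·(-1)] = -3
L_2(1) = (-1)·(-2)/[(2)·(1)] = 1
Sum: 10·(3) + 22·(-3) + 38·(1) = 2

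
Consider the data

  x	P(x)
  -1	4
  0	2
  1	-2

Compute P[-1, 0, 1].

P[-1,0] = (2 - 4) / (0 - (-1)) = -2
P[0,1] = (-2 - 2) / (1 - 0) = -4
P[-1,0,1] = (-4 - (-2)) / (1 - (-1)) = -1

-1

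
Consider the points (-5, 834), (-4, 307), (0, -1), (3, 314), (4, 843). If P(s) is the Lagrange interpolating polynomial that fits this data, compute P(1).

12

Evaluate each Lagrange basis at s = 1:
L_0(1) = (5)·(1)·(-2)·(-3)/[(-1)·(-5)·(-8)·(-9)] = 1/12
L_1(1) = (6)·(1)·(-2)·(-3)/[(1)·(-4)·(-7)·(-8)] = -9/56
L_2(1) = (6)·(5)·(-2)·(-3)/[(5)·(4)·(-3)·(-4)] = 3/4
L_3(1) = (6)·(5)·(1)·(-3)/[(8)·(7)·(3)·(-1)] = 15/28
L_4(1) = (6)·(5)·(1)·(-2)/[(9)·(8)·(4)·(1)] = -5/24
Sum: 834·(1/12) + 307·(-9/56) + (-1)·(3/4) + 314·(15/28) + 843·(-5/24) = 12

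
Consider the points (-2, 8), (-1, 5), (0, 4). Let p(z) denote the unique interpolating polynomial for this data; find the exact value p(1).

5

L_0(1) = (2)·(1)/[(-1)·(-2)] = 1
L_1(1) = (3)·(1)/[(1)·(-1)] = -3
L_2(1) = (3)·(2)/[(2)·(1)] = 3
Sum: 8·(1) + 5·(-3) + 4·(3) = 5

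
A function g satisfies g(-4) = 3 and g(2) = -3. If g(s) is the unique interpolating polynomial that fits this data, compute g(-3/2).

Evaluate each Lagrange basis at s = -3/2:
L_0(-3/2) = (-7/2)/[(-6)] = 7/12
L_1(-3/2) = (5/2)/[(6)] = 5/12
Sum: 3·(7/12) + (-3)·(5/12) = 1/2

1/2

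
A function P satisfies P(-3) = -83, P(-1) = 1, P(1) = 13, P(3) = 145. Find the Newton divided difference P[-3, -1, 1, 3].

P[-3,-1] = (1 - (-83)) / (-1 - (-3)) = 42
P[-1,1] = (13 - 1) / (1 - (-1)) = 6
P[1,3] = (145 - 13) / (3 - 1) = 66
P[-3,-1,1] = (6 - 42) / (1 - (-3)) = -9
P[-1,1,3] = (66 - 6) / (3 - (-1)) = 15
P[-3,-1,1,3] = (15 - (-9)) / (3 - (-3)) = 4

4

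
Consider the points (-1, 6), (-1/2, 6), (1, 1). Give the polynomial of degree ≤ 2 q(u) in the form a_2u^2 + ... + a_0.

q(u) = -(5/3)u^2 - (5/2)u + 31/6

Newton's divided differences:
q[-1,-1/2] = (6 - 6) / (-1/2 - (-1)) = 0
q[-1/2,1] = (1 - 6) / (1 - (-1/2)) = -10/3
q[-1,-1/2,1] = (-10/3 - 0) / (1 - (-1)) = -5/3
q(u) = 6 + (-5/3)·(u + 1)(u + 1/2)
Expanding: q(u) = -(5/3)u^2 - (5/2)u + 31/6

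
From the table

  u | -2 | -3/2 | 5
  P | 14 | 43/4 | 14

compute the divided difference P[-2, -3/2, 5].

P[-2,-3/2] = (43/4 - 14) / (-3/2 - (-2)) = -13/2
P[-3/2,5] = (14 - 43/4) / (5 - (-3/2)) = 1/2
P[-2,-3/2,5] = (1/2 - (-13/2)) / (5 - (-2)) = 1

1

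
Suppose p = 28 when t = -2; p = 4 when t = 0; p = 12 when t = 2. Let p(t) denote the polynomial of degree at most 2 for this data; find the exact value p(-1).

L_0(-1) = (-1)·(-3)/[(-2)·(-4)] = 3/8
L_1(-1) = (1)·(-3)/[(2)·(-2)] = 3/4
L_2(-1) = (1)·(-1)/[(4)·(2)] = -1/8
Sum: 28·(3/8) + 4·(3/4) + 12·(-1/8) = 12

12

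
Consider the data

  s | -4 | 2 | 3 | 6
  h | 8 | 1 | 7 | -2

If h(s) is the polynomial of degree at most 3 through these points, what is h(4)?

L_0(4) = (2)·(1)·(-2)/[(-6)·(-7)·(-10)] = 1/105
L_1(4) = (8)·(1)·(-2)/[(6)·(-1)·(-4)] = -2/3
L_2(4) = (8)·(2)·(-2)/[(7)·(1)·(-3)] = 32/21
L_3(4) = (8)·(2)·(1)/[(10)·(4)·(3)] = 2/15
Sum: 8·(1/105) + 1·(-2/3) + 7·(32/21) + (-2)·(2/15) = 206/21

206/21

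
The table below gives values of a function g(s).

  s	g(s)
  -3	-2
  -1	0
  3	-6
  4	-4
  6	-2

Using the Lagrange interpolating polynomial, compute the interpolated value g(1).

L_0(1) = (2)·(-2)·(-3)·(-5)/[(-2)·(-6)·(-7)·(-9)] = -5/63
L_1(1) = (4)·(-2)·(-3)·(-5)/[(2)·(-4)·(-5)·(-7)] = 3/7
L_2(1) = (4)·(2)·(-3)·(-5)/[(6)·(4)·(-1)·(-3)] = 5/3
L_3(1) = (4)·(2)·(-2)·(-5)/[(7)·(5)·(1)·(-2)] = -8/7
L_4(1) = (4)·(2)·(-2)·(-3)/[(9)·(7)·(3)·(2)] = 8/63
Sum: (-2)·(-5/63) + 0 + (-6)·(5/3) + (-4)·(-8/7) + (-2)·(8/63) = -116/21

-116/21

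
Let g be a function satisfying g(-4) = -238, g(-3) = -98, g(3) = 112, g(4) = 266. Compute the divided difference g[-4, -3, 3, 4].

4

g[-4,-3] = (-98 - (-238)) / (-3 - (-4)) = 140
g[-3,3] = (112 - (-98)) / (3 - (-3)) = 35
g[3,4] = (266 - 112) / (4 - 3) = 154
g[-4,-3,3] = (35 - 140) / (3 - (-4)) = -15
g[-3,3,4] = (154 - 35) / (4 - (-3)) = 17
g[-4,-3,3,4] = (17 - (-15)) / (4 - (-4)) = 4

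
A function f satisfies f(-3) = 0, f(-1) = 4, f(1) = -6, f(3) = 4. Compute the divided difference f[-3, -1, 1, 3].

17/24

f[-3,-1] = (4 - 0) / (-1 - (-3)) = 2
f[-1,1] = (-6 - 4) / (1 - (-1)) = -5
f[1,3] = (4 - (-6)) / (3 - 1) = 5
f[-3,-1,1] = (-5 - 2) / (1 - (-3)) = -7/4
f[-1,1,3] = (5 - (-5)) / (3 - (-1)) = 5/2
f[-3,-1,1,3] = (5/2 - (-7/4)) / (3 - (-3)) = 17/24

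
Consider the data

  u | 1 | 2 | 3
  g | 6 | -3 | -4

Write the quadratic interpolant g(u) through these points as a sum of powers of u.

L_0(u) = (u - 2)(u - 3) / [2] = (1/2)u^2 - (5/2)u + 3
L_1(u) = (u - 1)(u - 3) / [-1] = -u^2 + 4u - 3
L_2(u) = (u - 1)(u - 2) / [2] = (1/2)u^2 - (3/2)u + 1
g(u) = 6·L_0 + (-3)·L_1 + (-4)·L_2
  6·L_0(u) = 3u^2 - 15u + 18
  (-3)·L_1(u) = 3u^2 - 12u + 9
  (-4)·L_2(u) = -2u^2 + 6u - 4
Adding term by term: 4u^2 - 21u + 23

g(u) = 4u^2 - 21u + 23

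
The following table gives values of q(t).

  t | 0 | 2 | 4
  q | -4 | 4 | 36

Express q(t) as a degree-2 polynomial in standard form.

Build the Lagrange basis polynomials:
L_0(t) = (t - 2)(t - 4) / [8] = (1/8)t^2 - (3/4)t + 1
L_1(t) = t(t - 4) / [-4] = -(1/4)t^2 + t
L_2(t) = t(t - 2) / [8] = (1/8)t^2 - (1/4)t
q(t) = (-4)·L_0 + 4·L_1 + 36·L_2
  (-4)·L_0(t) = -(1/2)t^2 + 3t - 4
  4·L_1(t) = -t^2 + 4t
  36·L_2(t) = (9/2)t^2 - 9t
Adding term by term: 3t^2 - 2t - 4

q(t) = 3t^2 - 2t - 4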